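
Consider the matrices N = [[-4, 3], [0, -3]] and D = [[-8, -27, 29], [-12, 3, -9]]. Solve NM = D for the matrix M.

N is on the left of M, so left-multiply by N⁻¹: M = N⁻¹D.
N has determinant 12; N⁻¹ = [[-1/4, -1/4], [0, -1/3]].
M = N⁻¹D = [[-1/4, -1/4], [0, -1/3]] · [[-8, -27, 29], [-12, 3, -9]] = [[5, 6, -5], [4, -1, 3]].

M = [[5, 6, -5], [4, -1, 3]]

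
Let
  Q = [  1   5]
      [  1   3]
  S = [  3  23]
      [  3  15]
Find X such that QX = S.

Q is on the left of X, so left-multiply by Q⁻¹: X = Q⁻¹S.
det Q = -2; the adjugate gives Q⁻¹ = [[-3/2, 5/2], [1/2, -1/2]].
X = Q⁻¹S = [[-3/2, 5/2], [1/2, -1/2]] · [[3, 23], [3, 15]] = [[3, 3], [0, 4]].

X = [[3, 3], [0, 4]]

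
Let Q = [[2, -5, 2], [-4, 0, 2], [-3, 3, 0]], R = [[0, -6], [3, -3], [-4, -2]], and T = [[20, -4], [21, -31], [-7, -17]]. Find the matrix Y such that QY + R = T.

QY = T − R = [[20, 2], [18, -28], [-3, -15]].
Since Q multiplies Y on the left, Y = Q⁻¹(T − R).
det Q = -6, so Q⁻¹ = [[1, -1, 5/3], [1, -1, 2], [2, -3/2, 10/3]].
Y = Q⁻¹(T − R) = [[-3, 5], [-4, 0], [3, -4]].

Y = [[-3, 5], [-4, 0], [3, -4]]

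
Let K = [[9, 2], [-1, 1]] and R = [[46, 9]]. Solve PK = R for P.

P = [[5, -1]]

Since K sits to the right of P, P = RK⁻¹.
det K = 11; the adjugate gives K⁻¹ = [[1/11, -2/11], [1/11, 9/11]].
P = RK⁻¹ = [[46, 9]] · [[1/11, -2/11], [1/11, 9/11]] = [[5, -1]].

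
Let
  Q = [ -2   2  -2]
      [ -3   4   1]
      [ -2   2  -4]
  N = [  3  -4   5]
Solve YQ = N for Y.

Right-multiplying both sides by Q⁻¹ gives Y = NQ⁻¹.
Q has determinant 4; Q⁻¹ = [[-9/2, 1, 5/2], [-7/2, 1, 2], [1/2, 0, -1/2]].
Y = NQ⁻¹ = [[3, -4, 5]] · [[-9/2, 1, 5/2], [-7/2, 1, 2], [1/2, 0, -1/2]] = [[3, -1, -3]].

Y = [[3, -1, -3]]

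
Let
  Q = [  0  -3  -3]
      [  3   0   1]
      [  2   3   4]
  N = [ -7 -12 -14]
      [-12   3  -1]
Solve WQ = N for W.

Since Q sits to the right of W, W = NQ⁻¹.
det Q = 3, so Q⁻¹ = [[-1, 1, -1], [-10/3, 2, -3], [3, -2, 3]].
W = NQ⁻¹ = [[-7, -12, -14], [-12, 3, -1]] · [[-1, 1, -1], [-10/3, 2, -3], [3, -2, 3]] = [[5, -3, 1], [-1, -4, 0]].

W = [[5, -3, 1], [-1, -4, 0]]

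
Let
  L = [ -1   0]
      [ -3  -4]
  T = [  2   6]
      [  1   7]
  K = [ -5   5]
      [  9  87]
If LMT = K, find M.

M = [[5, -5], [-3, 0]]

Left-multiply by L⁻¹ and right-multiply by T⁻¹: M = L⁻¹KT⁻¹.
det L = 4; the adjugate gives L⁻¹ = [[-1, 0], [3/4, -1/4]].
det T = 8, so T⁻¹ = [[7/8, -3/4], [-1/8, 1/4]].
L⁻¹K = [[5, -5], [-6, -18]].
M = (L⁻¹K)T⁻¹ = [[5, -5], [-3, 0]].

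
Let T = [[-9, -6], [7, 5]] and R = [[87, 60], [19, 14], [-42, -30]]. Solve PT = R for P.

P = [[-5, 6], [1, 4], [0, -6]]

Right-multiplying both sides by T⁻¹ gives P = RT⁻¹.
det T = -3, so T⁻¹ = [[-5/3, -2], [7/3, 3]].
P = RT⁻¹ = [[87, 60], [19, 14], [-42, -30]] · [[-5/3, -2], [7/3, 3]] = [[-5, 6], [1, 4], [0, -6]].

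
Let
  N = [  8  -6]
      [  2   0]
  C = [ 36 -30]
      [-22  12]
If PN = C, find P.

N is on the right of P, so right-multiply by N⁻¹: P = CN⁻¹.
det N = 12, so N⁻¹ = [[0, 1/2], [-1/6, 2/3]].
P = CN⁻¹ = [[36, -30], [-22, 12]] · [[0, 1/2], [-1/6, 2/3]] = [[5, -2], [-2, -3]].

P = [[5, -2], [-2, -3]]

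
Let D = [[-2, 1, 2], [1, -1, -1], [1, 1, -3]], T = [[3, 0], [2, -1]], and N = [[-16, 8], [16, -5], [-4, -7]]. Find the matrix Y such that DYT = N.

Y = D⁻¹NT⁻¹ (apply D⁻¹ on the left and T⁻¹ on the right).
det D = -2; the adjugate gives D⁻¹ = [[-2, -5/2, -1/2], [-1, -2, 0], [-1, -3/2, -1/2]].
det T = -3, so T⁻¹ = [[1/3, 0], [2/3, -1]].
D⁻¹N = [[-6, 0], [-16, 2], [-6, 3]].
Y = (D⁻¹N)T⁻¹ = [[-2, 0], [-4, -2], [0, -3]].

Y = [[-2, 0], [-4, -2], [0, -3]]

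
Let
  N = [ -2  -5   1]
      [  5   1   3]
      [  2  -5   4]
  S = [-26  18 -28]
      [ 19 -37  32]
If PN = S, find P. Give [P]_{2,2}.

N is on the right of P, so right-multiply by N⁻¹: P = SN⁻¹.
det N = 5, so N⁻¹ = [[19/5, 3, -16/5], [-14/5, -2, 11/5], [-27/5, -4, 23/5]].
P = SN⁻¹ = [[-26, 18, -28], [19, -37, 32]] · [[19/5, 3, -16/5], [-14/5, -2, 11/5], [-27/5, -4, 23/5]] = [[2, -2, -6], [3, 3, 5]].

3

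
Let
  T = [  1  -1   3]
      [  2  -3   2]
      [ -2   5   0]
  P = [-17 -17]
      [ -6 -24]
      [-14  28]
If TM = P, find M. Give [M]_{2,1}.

Since T multiplies M on the left, M = T⁻¹P.
T has determinant 6; T⁻¹ = [[-5/3, 5/2, 7/6], [-2/3, 1, 2/3], [2/3, -1/2, -1/6]].
M = T⁻¹P = [[-5/3, 5/2, 7/6], [-2/3, 1, 2/3], [2/3, -1/2, -1/6]] · [[-17, -17], [-6, -24], [-14, 28]] = [[-3, 1], [-4, 6], [-6, -4]].

-4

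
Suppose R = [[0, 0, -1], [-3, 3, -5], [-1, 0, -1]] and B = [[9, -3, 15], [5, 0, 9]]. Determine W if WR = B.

R is on the right of W, so right-multiply by R⁻¹: W = BR⁻¹.
det R = -3; the adjugate gives R⁻¹ = [[1, 0, -1], [-2/3, 1/3, -1], [-1, 0, 0]].
W = BR⁻¹ = [[9, -3, 15], [5, 0, 9]] · [[1, 0, -1], [-2/3, 1/3, -1], [-1, 0, 0]] = [[-4, -1, -6], [-4, 0, -5]].

W = [[-4, -1, -6], [-4, 0, -5]]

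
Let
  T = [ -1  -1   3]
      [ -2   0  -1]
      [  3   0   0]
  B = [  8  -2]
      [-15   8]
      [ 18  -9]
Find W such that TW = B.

Since T multiplies W on the left, W = T⁻¹B.
det T = 3; the adjugate gives T⁻¹ = [[0, 0, 1/3], [-1, -3, -7/3], [0, -1, -2/3]].
W = T⁻¹B = [[0, 0, 1/3], [-1, -3, -7/3], [0, -1, -2/3]] · [[8, -2], [-15, 8], [18, -9]] = [[6, -3], [-5, -1], [3, -2]].

W = [[6, -3], [-5, -1], [3, -2]]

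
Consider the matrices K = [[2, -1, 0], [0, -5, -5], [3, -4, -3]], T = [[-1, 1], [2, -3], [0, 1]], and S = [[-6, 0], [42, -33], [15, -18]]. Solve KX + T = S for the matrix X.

KX = S − T = [[-5, -1], [40, -30], [15, -19]].
Since K multiplies X on the left, X = K⁻¹(S − T).
det K = 5, so K⁻¹ = [[-1, -3/5, 1], [-3, -6/5, 2], [3, 1, -2]].
X = K⁻¹(S − T) = [[-4, 0], [-3, 1], [-5, 5]].

X = [[-4, 0], [-3, 1], [-5, 5]]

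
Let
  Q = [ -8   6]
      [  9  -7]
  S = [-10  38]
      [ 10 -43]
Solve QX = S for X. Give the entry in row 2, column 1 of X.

5

Q is on the left of X, so left-multiply by Q⁻¹: X = Q⁻¹S.
det Q = 2, so Q⁻¹ = [[-7/2, -3], [-9/2, -4]].
X = Q⁻¹S = [[-7/2, -3], [-9/2, -4]] · [[-10, 38], [10, -43]] = [[5, -4], [5, 1]].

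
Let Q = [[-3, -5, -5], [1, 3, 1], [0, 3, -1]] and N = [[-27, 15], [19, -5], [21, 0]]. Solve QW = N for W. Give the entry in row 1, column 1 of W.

Left-multiplying both sides by Q⁻¹ gives W = Q⁻¹N.
Q has determinant -2; Q⁻¹ = [[3, 10, -5], [-1/2, -3/2, 1], [-3/2, -9/2, 2]].
W = Q⁻¹N = [[3, 10, -5], [-1/2, -3/2, 1], [-3/2, -9/2, 2]] · [[-27, 15], [19, -5], [21, 0]] = [[4, -5], [6, 0], [-3, 0]].

4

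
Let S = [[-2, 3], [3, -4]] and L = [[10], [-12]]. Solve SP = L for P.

P = [[4], [6]]

Left-multiplying both sides by S⁻¹ gives P = S⁻¹L.
det S = -1, so S⁻¹ = [[4, 3], [3, 2]].
P = S⁻¹L = [[4, 3], [3, 2]] · [[10], [-12]] = [[4], [6]].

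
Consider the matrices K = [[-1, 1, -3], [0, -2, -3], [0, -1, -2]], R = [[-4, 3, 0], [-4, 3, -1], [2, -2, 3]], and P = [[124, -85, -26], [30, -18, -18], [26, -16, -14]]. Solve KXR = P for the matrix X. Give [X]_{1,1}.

5

Isolating X: multiply by K⁻¹ from the left and R⁻¹ from the right, so X = K⁻¹PR⁻¹.
det K = -1; the adjugate gives K⁻¹ = [[-1, -5, 9], [0, -2, 3], [0, 1, -2]].
det R = 2; the adjugate gives R⁻¹ = [[7/2, -9/2, -3/2], [5, -6, -2], [1, -1, 0]].
K⁻¹P = [[-40, 31, -10], [18, -12, -6], [-22, 14, 10]].
X = (K⁻¹P)R⁻¹ = [[5, 4, -2], [-3, -3, -3], [3, 5, 5]].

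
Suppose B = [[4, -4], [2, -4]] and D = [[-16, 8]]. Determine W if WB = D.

W = [[-6, 4]]

B is on the right of W, so right-multiply by B⁻¹: W = DB⁻¹.
B has determinant -8; B⁻¹ = [[1/2, -1/2], [1/4, -1/2]].
W = DB⁻¹ = [[-16, 8]] · [[1/2, -1/2], [1/4, -1/2]] = [[-6, 4]].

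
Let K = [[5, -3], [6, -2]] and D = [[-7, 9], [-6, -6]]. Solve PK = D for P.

Since K sits to the right of P, P = DK⁻¹.
det K = 8, so K⁻¹ = [[-1/4, 3/8], [-3/4, 5/8]].
P = DK⁻¹ = [[-7, 9], [-6, -6]] · [[-1/4, 3/8], [-3/4, 5/8]] = [[-5, 3], [6, -6]].

P = [[-5, 3], [6, -6]]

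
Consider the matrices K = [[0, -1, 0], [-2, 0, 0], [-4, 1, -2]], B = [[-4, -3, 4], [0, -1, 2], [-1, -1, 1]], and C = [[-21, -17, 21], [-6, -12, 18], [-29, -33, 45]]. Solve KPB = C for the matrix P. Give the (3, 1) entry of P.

-4

Isolating P: multiply by K⁻¹ from the left and B⁻¹ from the right, so P = K⁻¹CB⁻¹.
det K = 4, so K⁻¹ = [[0, -1/2, 0], [-1, 0, 0], [-1/2, 1, -1/2]].
det B = -2, so B⁻¹ = [[-1/2, 1/2, 1], [1, 0, -4], [1/2, 1/2, -2]].
K⁻¹C = [[3, 6, -9], [21, 17, -21], [19, 13, -15]].
P = (K⁻¹C)B⁻¹ = [[0, -3, -3], [-4, 0, -5], [-4, 2, -3]].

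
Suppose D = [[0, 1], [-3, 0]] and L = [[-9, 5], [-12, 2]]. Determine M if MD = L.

D is on the right of M, so right-multiply by D⁻¹: M = LD⁻¹.
det D = 3, so D⁻¹ = [[0, -1/3], [1, 0]].
M = LD⁻¹ = [[-9, 5], [-12, 2]] · [[0, -1/3], [1, 0]] = [[5, 3], [2, 4]].

M = [[5, 3], [2, 4]]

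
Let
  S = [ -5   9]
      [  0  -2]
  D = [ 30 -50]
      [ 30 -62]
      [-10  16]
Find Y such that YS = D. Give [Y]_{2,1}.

-6

Since S sits to the right of Y, Y = DS⁻¹.
S has determinant 10; S⁻¹ = [[-1/5, -9/10], [0, -1/2]].
Y = DS⁻¹ = [[30, -50], [30, -62], [-10, 16]] · [[-1/5, -9/10], [0, -1/2]] = [[-6, -2], [-6, 4], [2, 1]].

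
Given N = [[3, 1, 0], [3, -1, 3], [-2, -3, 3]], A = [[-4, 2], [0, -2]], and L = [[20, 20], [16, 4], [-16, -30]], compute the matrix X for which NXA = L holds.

X = [[-2, -5], [1, 0], [1, 3]]

X = N⁻¹LA⁻¹ (apply N⁻¹ on the left and A⁻¹ on the right).
det N = 3, so N⁻¹ = [[2, -1, 1], [-5, 3, -3], [-11/3, 7/3, -2]].
A has determinant 8; A⁻¹ = [[-1/4, -1/4], [0, -1/2]].
N⁻¹L = [[8, 6], [-4, 2], [-4, -4]].
X = (N⁻¹L)A⁻¹ = [[-2, -5], [1, 0], [1, 3]].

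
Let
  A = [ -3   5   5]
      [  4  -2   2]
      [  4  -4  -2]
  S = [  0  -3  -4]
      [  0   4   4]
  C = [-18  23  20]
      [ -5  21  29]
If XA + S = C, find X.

XA = C − S = [[-18, 26, 24], [-5, 17, 25]].
Since A sits to the right of X, X = (C − S)A⁻¹.
det A = 4; the adjugate gives A⁻¹ = [[3, -5/2, 5], [4, -7/2, 13/2], [-2, 2, -7/2]].
X = (C − S)A⁻¹ = [[2, 2, -5], [3, 3, -2]].

X = [[2, 2, -5], [3, 3, -2]]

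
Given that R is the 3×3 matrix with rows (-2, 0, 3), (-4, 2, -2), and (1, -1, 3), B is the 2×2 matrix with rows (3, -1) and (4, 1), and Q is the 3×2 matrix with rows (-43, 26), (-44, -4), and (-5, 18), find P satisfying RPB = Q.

Isolating P: multiply by R⁻¹ from the left and B⁻¹ from the right, so P = R⁻¹QB⁻¹.
R has determinant -2; R⁻¹ = [[-2, 3/2, 3], [-5, 9/2, 8], [-1, 1, 2]].
B has determinant 7; B⁻¹ = [[1/7, 1/7], [-4/7, 3/7]].
R⁻¹Q = [[5, -4], [-23, -4], [-11, 6]].
P = (R⁻¹Q)B⁻¹ = [[3, -1], [-1, -5], [-5, 1]].

P = [[3, -1], [-1, -5], [-5, 1]]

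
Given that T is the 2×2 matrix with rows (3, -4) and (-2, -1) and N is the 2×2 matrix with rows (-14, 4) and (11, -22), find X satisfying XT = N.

Right-multiplying both sides by T⁻¹ gives X = NT⁻¹.
T has determinant -11; T⁻¹ = [[1/11, -4/11], [-2/11, -3/11]].
X = NT⁻¹ = [[-14, 4], [11, -22]] · [[1/11, -4/11], [-2/11, -3/11]] = [[-2, 4], [5, 2]].

X = [[-2, 4], [5, 2]]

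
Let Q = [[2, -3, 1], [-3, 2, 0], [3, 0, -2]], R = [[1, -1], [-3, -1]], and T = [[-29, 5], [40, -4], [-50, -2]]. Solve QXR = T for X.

X = Q⁻¹TR⁻¹ (apply Q⁻¹ on the left and R⁻¹ on the right).
det Q = 4; the adjugate gives Q⁻¹ = [[-1, -3/2, -1/2], [-3/2, -7/4, -3/4], [-3/2, -9/4, -5/4]].
det R = -4, so R⁻¹ = [[1/4, -1/4], [-3/4, -1/4]].
Q⁻¹T = [[-6, 2], [11, 1], [16, 4]].
X = (Q⁻¹T)R⁻¹ = [[-3, 1], [2, -3], [1, -5]].

X = [[-3, 1], [2, -3], [1, -5]]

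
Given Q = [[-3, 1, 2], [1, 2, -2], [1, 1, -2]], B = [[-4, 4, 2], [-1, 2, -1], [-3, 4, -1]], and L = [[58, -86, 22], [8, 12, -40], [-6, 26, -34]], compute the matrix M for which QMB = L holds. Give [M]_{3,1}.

3

M = Q⁻¹LB⁻¹ (apply Q⁻¹ on the left and B⁻¹ on the right).
Q has determinant 4; Q⁻¹ = [[-1/2, 1, -3/2], [0, 1, -1], [-1/4, 1, -7/4]].
det B = 4; the adjugate gives B⁻¹ = [[1/2, 3, -2], [1/2, 5/2, -3/2], [1/2, 1, -1]].
Q⁻¹L = [[-12, 16, 0], [14, -14, -6], [4, -12, 14]].
M = (Q⁻¹L)B⁻¹ = [[2, 4, 0], [-3, 1, -1], [3, -4, -4]].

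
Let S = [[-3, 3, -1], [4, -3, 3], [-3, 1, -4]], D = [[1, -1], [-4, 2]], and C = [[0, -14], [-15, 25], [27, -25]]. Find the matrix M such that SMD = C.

Left-multiply by S⁻¹ and right-multiply by D⁻¹: M = S⁻¹CD⁻¹.
det S = -1, so S⁻¹ = [[-9, -11, -6], [-7, -9, -5], [5, 6, 3]].
det D = -2, so D⁻¹ = [[-1, -1/2], [-2, -1/2]].
S⁻¹C = [[3, 1], [0, -2], [-9, 5]].
M = (S⁻¹C)D⁻¹ = [[-5, -2], [4, 1], [-1, 2]].

M = [[-5, -2], [4, 1], [-1, 2]]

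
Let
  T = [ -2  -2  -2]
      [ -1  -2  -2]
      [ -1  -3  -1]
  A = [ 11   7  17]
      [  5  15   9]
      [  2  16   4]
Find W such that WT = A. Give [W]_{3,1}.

Right-multiplying both sides by T⁻¹ gives W = AT⁻¹.
T has determinant 4; T⁻¹ = [[-1, 1, 0], [1/4, 0, -1/2], [1/4, -1, 1/2]].
W = AT⁻¹ = [[11, 7, 17], [5, 15, 9], [2, 16, 4]] · [[-1, 1, 0], [1/4, 0, -1/2], [1/4, -1, 1/2]] = [[-5, -6, 5], [1, -4, -3], [3, -2, -6]].

3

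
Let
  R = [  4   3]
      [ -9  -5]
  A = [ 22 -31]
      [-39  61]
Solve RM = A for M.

M = [[1, -4], [6, -5]]

Since R multiplies M on the left, M = R⁻¹A.
R has determinant 7; R⁻¹ = [[-5/7, -3/7], [9/7, 4/7]].
M = R⁻¹A = [[-5/7, -3/7], [9/7, 4/7]] · [[22, -31], [-39, 61]] = [[1, -4], [6, -5]].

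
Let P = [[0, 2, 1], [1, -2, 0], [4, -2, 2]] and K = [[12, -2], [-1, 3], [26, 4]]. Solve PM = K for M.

Left-multiplying both sides by P⁻¹ gives M = P⁻¹K.
P has determinant 2; P⁻¹ = [[-2, -3, 1], [-1, -2, 1/2], [3, 4, -1]].
M = P⁻¹K = [[-2, -3, 1], [-1, -2, 1/2], [3, 4, -1]] · [[12, -2], [-1, 3], [26, 4]] = [[5, -1], [3, -2], [6, 2]].

M = [[5, -1], [3, -2], [6, 2]]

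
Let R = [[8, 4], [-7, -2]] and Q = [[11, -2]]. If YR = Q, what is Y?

Y = [[-3, -5]]

Right-multiplying both sides by R⁻¹ gives Y = QR⁻¹.
R has determinant 12; R⁻¹ = [[-1/6, -1/3], [7/12, 2/3]].
Y = QR⁻¹ = [[11, -2]] · [[-1/6, -1/3], [7/12, 2/3]] = [[-3, -5]].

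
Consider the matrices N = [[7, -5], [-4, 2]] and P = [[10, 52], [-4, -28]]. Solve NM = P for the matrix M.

M = [[0, 6], [-2, -2]]

Since N multiplies M on the left, M = N⁻¹P.
det N = -6, so N⁻¹ = [[-1/3, -5/6], [-2/3, -7/6]].
M = N⁻¹P = [[-1/3, -5/6], [-2/3, -7/6]] · [[10, 52], [-4, -28]] = [[0, 6], [-2, -2]].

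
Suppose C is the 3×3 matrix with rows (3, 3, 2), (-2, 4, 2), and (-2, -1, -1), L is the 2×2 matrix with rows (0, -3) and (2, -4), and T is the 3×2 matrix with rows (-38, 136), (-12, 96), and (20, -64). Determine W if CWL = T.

Isolating W: multiply by C⁻¹ from the left and L⁻¹ from the right, so W = C⁻¹TL⁻¹.
det C = -4; the adjugate gives C⁻¹ = [[1/2, -1/4, 1/2], [3/2, -1/4, 5/2], [-5/2, 3/4, -9/2]].
L has determinant 6; L⁻¹ = [[-2/3, 1/2], [-1/3, 0]].
C⁻¹T = [[-6, 12], [-4, 20], [-4, 20]].
W = (C⁻¹T)L⁻¹ = [[0, -3], [-4, -2], [-4, -2]].

W = [[0, -3], [-4, -2], [-4, -2]]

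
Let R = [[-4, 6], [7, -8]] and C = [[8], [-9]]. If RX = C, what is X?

X = [[1], [2]]

Since R multiplies X on the left, X = R⁻¹C.
det R = -10; the adjugate gives R⁻¹ = [[4/5, 3/5], [7/10, 2/5]].
X = R⁻¹C = [[4/5, 3/5], [7/10, 2/5]] · [[8], [-9]] = [[1], [2]].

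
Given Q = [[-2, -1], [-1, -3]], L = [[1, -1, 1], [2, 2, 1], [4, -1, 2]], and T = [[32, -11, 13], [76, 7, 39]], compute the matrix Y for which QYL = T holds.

Y = [[4, 4, -4], [-2, -5, -3]]

Isolating Y: multiply by Q⁻¹ from the left and L⁻¹ from the right, so Y = Q⁻¹TL⁻¹.
Q has determinant 5; Q⁻¹ = [[-3/5, 1/5], [1/5, -2/5]].
det L = -5; the adjugate gives L⁻¹ = [[-1, -1/5, 3/5], [0, 2/5, -1/5], [2, 3/5, -4/5]].
Q⁻¹T = [[-4, 8, 0], [-24, -5, -13]].
Y = (Q⁻¹T)L⁻¹ = [[4, 4, -4], [-2, -5, -3]].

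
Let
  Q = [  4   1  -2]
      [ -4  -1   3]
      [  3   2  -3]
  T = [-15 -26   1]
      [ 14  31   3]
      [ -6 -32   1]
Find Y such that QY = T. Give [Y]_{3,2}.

5

Q is on the left of Y, so left-multiply by Q⁻¹: Y = Q⁻¹T.
det Q = -5, so Q⁻¹ = [[3/5, 1/5, -1/5], [3/5, 6/5, 4/5], [1, 1, 0]].
Y = Q⁻¹T = [[3/5, 1/5, -1/5], [3/5, 6/5, 4/5], [1, 1, 0]] · [[-15, -26, 1], [14, 31, 3], [-6, -32, 1]] = [[-5, -3, 1], [3, -4, 5], [-1, 5, 4]].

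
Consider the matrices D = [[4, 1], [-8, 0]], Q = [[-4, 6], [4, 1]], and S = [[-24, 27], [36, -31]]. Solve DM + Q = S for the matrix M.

M = [[-4, 4], [-4, 5]]

DM = S − Q = [[-20, 21], [32, -32]].
Since D multiplies M on the left, M = D⁻¹(S − Q).
det D = 8, so D⁻¹ = [[0, -1/8], [1, 1/2]].
M = D⁻¹(S − Q) = [[-4, 4], [-4, 5]].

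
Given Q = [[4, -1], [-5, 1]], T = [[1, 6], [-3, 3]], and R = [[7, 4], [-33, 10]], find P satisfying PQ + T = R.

P = [[4, 2], [-5, 2]]

PQ = R − T = [[6, -2], [-30, 7]].
Q is on the right of P, so right-multiply by Q⁻¹: P = (R − T)Q⁻¹.
Q has determinant -1; Q⁻¹ = [[-1, -1], [-5, -4]].
P = (R − T)Q⁻¹ = [[4, 2], [-5, 2]].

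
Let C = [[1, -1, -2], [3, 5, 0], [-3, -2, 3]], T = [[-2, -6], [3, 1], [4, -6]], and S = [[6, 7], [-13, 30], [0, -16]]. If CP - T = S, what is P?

CP = S + T = [[4, 1], [-10, 31], [4, -22]].
Left-multiplying both sides by C⁻¹ gives P = C⁻¹(S + T).
C has determinant 6; C⁻¹ = [[5/2, 7/6, 5/3], [-3/2, -1/2, -1], [3/2, 5/6, 4/3]].
P = C⁻¹(S + T) = [[5, 2], [-5, 5], [3, -2]].

P = [[5, 2], [-5, 5], [3, -2]]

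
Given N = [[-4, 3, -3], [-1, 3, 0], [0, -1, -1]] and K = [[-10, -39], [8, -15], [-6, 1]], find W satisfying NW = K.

W = [[4, 6], [4, -3], [2, 2]]

N is on the left of W, so left-multiply by N⁻¹: W = N⁻¹K.
det N = 6, so N⁻¹ = [[-1/2, 1, 3/2], [-1/6, 2/3, 1/2], [1/6, -2/3, -3/2]].
W = N⁻¹K = [[-1/2, 1, 3/2], [-1/6, 2/3, 1/2], [1/6, -2/3, -3/2]] · [[-10, -39], [8, -15], [-6, 1]] = [[4, 6], [4, -3], [2, 2]].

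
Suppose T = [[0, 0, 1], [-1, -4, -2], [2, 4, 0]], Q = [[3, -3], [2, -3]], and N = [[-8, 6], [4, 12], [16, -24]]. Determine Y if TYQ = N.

Y = [[4, -4], [-2, 4], [-4, 2]]

Left-multiply by T⁻¹ and right-multiply by Q⁻¹: Y = T⁻¹NQ⁻¹.
det T = 4; the adjugate gives T⁻¹ = [[2, 1, 1], [-1, -1/2, -1/4], [1, 0, 0]].
det Q = -3, so Q⁻¹ = [[1, -1], [2/3, -1]].
T⁻¹N = [[4, 0], [2, -6], [-8, 6]].
Y = (T⁻¹N)Q⁻¹ = [[4, -4], [-2, 4], [-4, 2]].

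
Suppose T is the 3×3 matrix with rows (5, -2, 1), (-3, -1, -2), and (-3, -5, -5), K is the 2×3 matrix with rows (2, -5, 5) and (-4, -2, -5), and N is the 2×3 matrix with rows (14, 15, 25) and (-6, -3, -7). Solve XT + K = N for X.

X = [[0, 0, -4], [-1, -2, 1]]

XT = N − K = [[12, 20, 20], [-2, -1, -2]].
Since T sits to the right of X, X = (N − K)T⁻¹.
det T = 5, so T⁻¹ = [[-1, -3, 1], [-9/5, -22/5, 7/5], [12/5, 31/5, -11/5]].
X = (N − K)T⁻¹ = [[0, 0, -4], [-1, -2, 1]].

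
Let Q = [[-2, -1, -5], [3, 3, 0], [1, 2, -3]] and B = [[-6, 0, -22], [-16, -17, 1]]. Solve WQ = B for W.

Since Q sits to the right of W, W = BQ⁻¹.
Q has determinant -6; Q⁻¹ = [[3/2, 13/6, -5/2], [-3/2, -11/6, 5/2], [-1/2, -1/2, 1/2]].
W = BQ⁻¹ = [[-6, 0, -22], [-16, -17, 1]] · [[3/2, 13/6, -5/2], [-3/2, -11/6, 5/2], [-1/2, -1/2, 1/2]] = [[2, -2, 4], [1, -4, -2]].

W = [[2, -2, 4], [1, -4, -2]]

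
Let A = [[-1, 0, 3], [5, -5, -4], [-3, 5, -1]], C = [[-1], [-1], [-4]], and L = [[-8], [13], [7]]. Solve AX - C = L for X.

X = [[0], [0], [-3]]

AX = L + C = [[-9], [12], [3]].
Left-multiplying both sides by A⁻¹ gives X = A⁻¹(L + C).
A has determinant 5; A⁻¹ = [[5, 3, 3], [17/5, 2, 11/5], [2, 1, 1]].
X = A⁻¹(L + C) = [[0], [0], [-3]].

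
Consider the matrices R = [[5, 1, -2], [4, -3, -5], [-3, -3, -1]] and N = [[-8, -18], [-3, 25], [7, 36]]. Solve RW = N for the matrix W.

Since R multiplies W on the left, W = R⁻¹N.
det R = 1, so R⁻¹ = [[-12, 7, -11], [19, -11, 17], [-21, 12, -19]].
W = R⁻¹N = [[-12, 7, -11], [19, -11, 17], [-21, 12, -19]] · [[-8, -18], [-3, 25], [7, 36]] = [[-2, -5], [0, -5], [-1, -6]].

W = [[-2, -5], [0, -5], [-1, -6]]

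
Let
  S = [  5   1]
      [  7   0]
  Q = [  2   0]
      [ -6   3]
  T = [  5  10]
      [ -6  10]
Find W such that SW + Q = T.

SW = T − Q = [[3, 10], [0, 7]].
Left-multiplying both sides by S⁻¹ gives W = S⁻¹(T − Q).
det S = -7, so S⁻¹ = [[0, 1/7], [1, -5/7]].
W = S⁻¹(T − Q) = [[0, 1], [3, 5]].

W = [[0, 1], [3, 5]]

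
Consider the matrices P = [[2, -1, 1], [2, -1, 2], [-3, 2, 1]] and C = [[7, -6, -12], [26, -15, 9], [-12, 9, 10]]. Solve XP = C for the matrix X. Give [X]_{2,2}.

6

P is on the right of X, so right-multiply by P⁻¹: X = CP⁻¹.
P has determinant -1; P⁻¹ = [[5, -3, 1], [8, -5, 2], [-1, 1, 0]].
X = CP⁻¹ = [[7, -6, -12], [26, -15, 9], [-12, 9, 10]] · [[5, -3, 1], [8, -5, 2], [-1, 1, 0]] = [[-1, -3, -5], [1, 6, -4], [2, 1, 6]].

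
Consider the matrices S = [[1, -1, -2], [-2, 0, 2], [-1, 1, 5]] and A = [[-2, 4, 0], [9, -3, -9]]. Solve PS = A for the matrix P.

Right-multiplying both sides by S⁻¹ gives P = AS⁻¹.
S has determinant -6; S⁻¹ = [[1/3, -1/2, 1/3], [-4/3, -1/2, -1/3], [1/3, 0, 1/3]].
P = AS⁻¹ = [[-2, 4, 0], [9, -3, -9]] · [[1/3, -1/2, 1/3], [-4/3, -1/2, -1/3], [1/3, 0, 1/3]] = [[-6, -1, -2], [4, -3, 1]].

P = [[-6, -1, -2], [4, -3, 1]]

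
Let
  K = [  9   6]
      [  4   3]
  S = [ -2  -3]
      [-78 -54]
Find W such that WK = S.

W = [[2, -5], [-6, -6]]

K is on the right of W, so right-multiply by K⁻¹: W = SK⁻¹.
K has determinant 3; K⁻¹ = [[1, -2], [-4/3, 3]].
W = SK⁻¹ = [[-2, -3], [-78, -54]] · [[1, -2], [-4/3, 3]] = [[2, -5], [-6, -6]].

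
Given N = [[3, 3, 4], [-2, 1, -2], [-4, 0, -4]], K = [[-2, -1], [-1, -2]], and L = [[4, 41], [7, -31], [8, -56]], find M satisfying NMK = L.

M = N⁻¹LK⁻¹ (apply N⁻¹ on the left and K⁻¹ on the right).
det N = 4, so N⁻¹ = [[-1, 3, -5/2], [0, 1, -1/2], [1, -3, 9/4]].
K has determinant 3; K⁻¹ = [[-2/3, 1/3], [1/3, -2/3]].
N⁻¹L = [[-3, 6], [3, -3], [1, 8]].
M = (N⁻¹L)K⁻¹ = [[4, -5], [-3, 3], [2, -5]].

M = [[4, -5], [-3, 3], [2, -5]]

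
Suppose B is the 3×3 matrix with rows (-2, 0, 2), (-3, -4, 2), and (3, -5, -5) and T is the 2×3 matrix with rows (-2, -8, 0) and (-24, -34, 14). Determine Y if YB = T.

B is on the right of Y, so right-multiply by B⁻¹: Y = TB⁻¹.
det B = -6; the adjugate gives B⁻¹ = [[-5, 5/3, -4/3], [3/2, -2/3, 1/3], [-9/2, 5/3, -4/3]].
Y = TB⁻¹ = [[-2, -8, 0], [-24, -34, 14]] · [[-5, 5/3, -4/3], [3/2, -2/3, 1/3], [-9/2, 5/3, -4/3]] = [[-2, 2, 0], [6, 6, 2]].

Y = [[-2, 2, 0], [6, 6, 2]]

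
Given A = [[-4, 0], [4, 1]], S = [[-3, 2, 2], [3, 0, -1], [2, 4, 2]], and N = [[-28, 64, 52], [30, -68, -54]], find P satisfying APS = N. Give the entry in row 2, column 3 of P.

Left-multiply by A⁻¹ and right-multiply by S⁻¹: P = A⁻¹NS⁻¹.
A has determinant -4; A⁻¹ = [[-1/4, 0], [1, 1]].
S has determinant -4; S⁻¹ = [[-1, -1, 1/2], [2, 5/2, -3/4], [-3, -4, 3/2]].
A⁻¹N = [[7, -16, -13], [2, -4, -2]].
P = (A⁻¹N)S⁻¹ = [[0, 5, -4], [-4, -4, 1]].

1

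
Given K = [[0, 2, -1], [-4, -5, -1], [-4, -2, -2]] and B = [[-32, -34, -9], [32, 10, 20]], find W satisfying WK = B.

K is on the right of W, so right-multiply by K⁻¹: W = BK⁻¹.
det K = 4, so K⁻¹ = [[2, 3/2, -7/4], [-1, -1, 1], [-3, -2, 2]].
W = BK⁻¹ = [[-32, -34, -9], [32, 10, 20]] · [[2, 3/2, -7/4], [-1, -1, 1], [-3, -2, 2]] = [[-3, 4, 4], [-6, -2, -6]].

W = [[-3, 4, 4], [-6, -2, -6]]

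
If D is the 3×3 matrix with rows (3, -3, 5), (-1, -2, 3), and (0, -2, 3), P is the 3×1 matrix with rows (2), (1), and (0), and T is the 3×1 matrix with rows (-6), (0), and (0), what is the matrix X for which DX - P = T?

X = [[-1], [-3], [-2]]

DX = T + P = [[-4], [1], [0]].
Left-multiplying both sides by D⁻¹ gives X = D⁻¹(T + P).
det D = 1; the adjugate gives D⁻¹ = [[0, -1, 1], [3, 9, -14], [2, 6, -9]].
X = D⁻¹(T + P) = [[-1], [-3], [-2]].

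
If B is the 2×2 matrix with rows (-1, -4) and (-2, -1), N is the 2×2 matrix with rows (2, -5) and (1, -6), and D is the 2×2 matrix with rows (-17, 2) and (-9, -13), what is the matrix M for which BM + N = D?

BM = D − N = [[-19, 7], [-10, -7]].
B is on the left of M, so left-multiply by B⁻¹: M = B⁻¹(D − N).
det B = -7; the adjugate gives B⁻¹ = [[1/7, -4/7], [-2/7, 1/7]].
M = B⁻¹(D − N) = [[3, 5], [4, -3]].

M = [[3, 5], [4, -3]]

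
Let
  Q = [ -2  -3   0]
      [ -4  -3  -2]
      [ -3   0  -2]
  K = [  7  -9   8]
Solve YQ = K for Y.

Y = [[2, 1, -5]]

Right-multiplying both sides by Q⁻¹ gives Y = KQ⁻¹.
det Q = -6; the adjugate gives Q⁻¹ = [[-1, 1, -1], [1/3, -2/3, 2/3], [3/2, -3/2, 1]].
Y = KQ⁻¹ = [[7, -9, 8]] · [[-1, 1, -1], [1/3, -2/3, 2/3], [3/2, -3/2, 1]] = [[2, 1, -5]].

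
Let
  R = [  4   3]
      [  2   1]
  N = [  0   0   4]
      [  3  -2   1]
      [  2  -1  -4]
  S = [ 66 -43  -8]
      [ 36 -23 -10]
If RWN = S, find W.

W = [[-1, 5, 3], [0, 0, -3]]

Left-multiply by R⁻¹ and right-multiply by N⁻¹: W = R⁻¹SN⁻¹.
R has determinant -2; R⁻¹ = [[-1/2, 3/2], [1, -2]].
det N = 4, so N⁻¹ = [[9/4, -1, 2], [7/2, -2, 3], [1/4, 0, 0]].
R⁻¹S = [[21, -13, -11], [-6, 3, 12]].
W = (R⁻¹S)N⁻¹ = [[-1, 5, 3], [0, 0, -3]].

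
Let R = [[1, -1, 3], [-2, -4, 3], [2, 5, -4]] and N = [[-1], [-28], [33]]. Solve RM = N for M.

R is on the left of M, so left-multiply by R⁻¹: M = R⁻¹N.
R has determinant -3; R⁻¹ = [[-1/3, -11/3, -3], [2/3, 10/3, 3], [2/3, 7/3, 2]].
M = R⁻¹N = [[-1/3, -11/3, -3], [2/3, 10/3, 3], [2/3, 7/3, 2]] · [[-1], [-28], [33]] = [[4], [5], [0]].

M = [[4], [5], [0]]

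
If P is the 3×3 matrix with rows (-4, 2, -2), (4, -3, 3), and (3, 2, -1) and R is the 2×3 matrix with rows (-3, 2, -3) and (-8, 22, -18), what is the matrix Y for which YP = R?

P is on the right of Y, so right-multiply by P⁻¹: Y = RP⁻¹.
det P = 4, so P⁻¹ = [[-3/4, -1/2, 0], [13/4, 5/2, 1], [17/4, 7/2, 1]].
Y = RP⁻¹ = [[-3, 2, -3], [-8, 22, -18]] · [[-3/4, -1/2, 0], [13/4, 5/2, 1], [17/4, 7/2, 1]] = [[-4, -4, -1], [1, -4, 4]].

Y = [[-4, -4, -1], [1, -4, 4]]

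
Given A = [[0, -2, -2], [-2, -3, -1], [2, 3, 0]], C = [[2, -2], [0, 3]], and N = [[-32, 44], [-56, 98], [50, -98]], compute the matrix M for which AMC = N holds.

M = A⁻¹NC⁻¹ (apply A⁻¹ on the left and C⁻¹ on the right).
det A = 4, so A⁻¹ = [[3/4, -3/2, -1], [-1/2, 1, 1], [0, -1, -1]].
C has determinant 6; C⁻¹ = [[1/2, 1/3], [0, 1/3]].
A⁻¹N = [[10, -16], [10, -22], [6, 0]].
M = (A⁻¹N)C⁻¹ = [[5, -2], [5, -4], [3, 2]].

M = [[5, -2], [5, -4], [3, 2]]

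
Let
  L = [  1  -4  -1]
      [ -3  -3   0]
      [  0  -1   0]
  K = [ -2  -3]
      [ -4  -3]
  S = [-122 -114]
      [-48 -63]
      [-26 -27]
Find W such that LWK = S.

Isolating W: multiply by L⁻¹ from the left and K⁻¹ from the right, so W = L⁻¹SK⁻¹.
L has determinant -3; L⁻¹ = [[0, -1/3, 1], [0, 0, -1], [-1, -1/3, 5]].
det K = -6, so K⁻¹ = [[1/2, -1/2], [-2/3, 1/3]].
L⁻¹S = [[-10, -6], [26, 27], [8, 0]].
W = (L⁻¹S)K⁻¹ = [[-1, 3], [-5, -4], [4, -4]].

W = [[-1, 3], [-5, -4], [4, -4]]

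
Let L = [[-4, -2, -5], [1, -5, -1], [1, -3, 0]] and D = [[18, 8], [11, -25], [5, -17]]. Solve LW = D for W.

Left-multiplying both sides by L⁻¹ gives W = L⁻¹D.
L has determinant 4; L⁻¹ = [[-3/4, 15/4, -23/4], [-1/4, 5/4, -9/4], [1/2, -7/2, 11/2]].
W = L⁻¹D = [[-3/4, 15/4, -23/4], [-1/4, 5/4, -9/4], [1/2, -7/2, 11/2]] · [[18, 8], [11, -25], [5, -17]] = [[-1, -2], [-2, 5], [-2, -2]].

W = [[-1, -2], [-2, 5], [-2, -2]]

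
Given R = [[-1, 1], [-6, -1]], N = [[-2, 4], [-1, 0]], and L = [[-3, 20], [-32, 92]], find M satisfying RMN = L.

M = R⁻¹LN⁻¹ (apply R⁻¹ on the left and N⁻¹ on the right).
det R = 7, so R⁻¹ = [[-1/7, -1/7], [6/7, -1/7]].
det N = 4; the adjugate gives N⁻¹ = [[0, -1], [1/4, -1/2]].
R⁻¹L = [[5, -16], [2, 4]].
M = (R⁻¹L)N⁻¹ = [[-4, 3], [1, -4]].

M = [[-4, 3], [1, -4]]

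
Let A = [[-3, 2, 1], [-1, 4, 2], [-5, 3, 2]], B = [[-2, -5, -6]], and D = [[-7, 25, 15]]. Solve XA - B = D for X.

XA = D + B = [[-9, 20, 9]].
Right-multiplying both sides by A⁻¹ gives X = (D + B)A⁻¹.
det A = -5; the adjugate gives A⁻¹ = [[-2/5, 1/5, 0], [8/5, 1/5, -1], [-17/5, 1/5, 2]].
X = (D + B)A⁻¹ = [[5, 4, -2]].

X = [[5, 4, -2]]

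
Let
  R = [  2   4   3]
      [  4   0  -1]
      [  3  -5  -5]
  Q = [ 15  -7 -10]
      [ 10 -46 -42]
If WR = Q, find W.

W = [[-3, 6, -1], [-4, 0, 6]]

R is on the right of W, so right-multiply by R⁻¹: W = QR⁻¹.
det R = -2; the adjugate gives R⁻¹ = [[5/2, -5/2, 2], [-17/2, 19/2, -7], [10, -11, 8]].
W = QR⁻¹ = [[15, -7, -10], [10, -46, -42]] · [[5/2, -5/2, 2], [-17/2, 19/2, -7], [10, -11, 8]] = [[-3, 6, -1], [-4, 0, 6]].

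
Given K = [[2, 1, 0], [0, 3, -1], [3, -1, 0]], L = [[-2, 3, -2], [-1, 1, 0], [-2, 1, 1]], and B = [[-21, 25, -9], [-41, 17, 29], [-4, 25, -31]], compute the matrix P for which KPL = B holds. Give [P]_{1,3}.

-2

Left-multiply by K⁻¹ and right-multiply by L⁻¹: P = K⁻¹BL⁻¹.
K has determinant -5; K⁻¹ = [[1/5, 0, 1/5], [3/5, 0, -2/5], [9/5, -1, -6/5]].
L has determinant -1; L⁻¹ = [[-1, 5, -2], [-1, 6, -2], [-1, 4, -1]].
K⁻¹B = [[-5, 10, -8], [-11, 5, 7], [8, -2, -8]].
P = (K⁻¹B)L⁻¹ = [[3, 3, -2], [-1, 3, 5], [2, -4, -4]].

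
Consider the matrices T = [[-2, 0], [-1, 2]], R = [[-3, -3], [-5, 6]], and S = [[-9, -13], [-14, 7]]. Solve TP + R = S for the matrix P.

P = [[3, 5], [-3, 3]]

TP = S − R = [[-6, -10], [-9, 1]].
T is on the left of P, so left-multiply by T⁻¹: P = T⁻¹(S − R).
det T = -4, so T⁻¹ = [[-1/2, 0], [-1/4, 1/2]].
P = T⁻¹(S − R) = [[3, 5], [-3, 3]].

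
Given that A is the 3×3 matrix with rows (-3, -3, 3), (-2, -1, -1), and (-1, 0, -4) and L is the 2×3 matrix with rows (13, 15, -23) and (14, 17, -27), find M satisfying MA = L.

M = [[-5, 0, 2], [-6, 1, 2]]

Since A sits to the right of M, M = LA⁻¹.
det A = 6; the adjugate gives A⁻¹ = [[2/3, -2, 1], [-7/6, 5/2, -3/2], [-1/6, 1/2, -1/2]].
M = LA⁻¹ = [[13, 15, -23], [14, 17, -27]] · [[2/3, -2, 1], [-7/6, 5/2, -3/2], [-1/6, 1/2, -1/2]] = [[-5, 0, 2], [-6, 1, 2]].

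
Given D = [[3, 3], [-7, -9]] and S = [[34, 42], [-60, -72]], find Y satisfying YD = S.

Y = [[2, -4], [-6, 6]]

Right-multiplying both sides by D⁻¹ gives Y = SD⁻¹.
det D = -6, so D⁻¹ = [[3/2, 1/2], [-7/6, -1/2]].
Y = SD⁻¹ = [[34, 42], [-60, -72]] · [[3/2, 1/2], [-7/6, -1/2]] = [[2, -4], [-6, 6]].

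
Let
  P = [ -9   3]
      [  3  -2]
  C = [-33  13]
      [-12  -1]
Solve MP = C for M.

Right-multiplying both sides by P⁻¹ gives M = CP⁻¹.
det P = 9; the adjugate gives P⁻¹ = [[-2/9, -1/3], [-1/3, -1]].
M = CP⁻¹ = [[-33, 13], [-12, -1]] · [[-2/9, -1/3], [-1/3, -1]] = [[3, -2], [3, 5]].

M = [[3, -2], [3, 5]]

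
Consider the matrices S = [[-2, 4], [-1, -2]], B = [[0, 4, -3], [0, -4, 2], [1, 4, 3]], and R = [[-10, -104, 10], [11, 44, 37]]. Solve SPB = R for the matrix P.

P = [[4, 0, -3], [0, 2, -4]]

P = S⁻¹RB⁻¹ (apply S⁻¹ on the left and B⁻¹ on the right).
S has determinant 8; S⁻¹ = [[-1/4, -1/2], [1/8, -1/4]].
det B = -4; the adjugate gives B⁻¹ = [[5, 6, 1], [-1/2, -3/4, 0], [-1, -1, 0]].
S⁻¹R = [[-3, 4, -21], [-4, -24, -8]].
P = (S⁻¹R)B⁻¹ = [[4, 0, -3], [0, 2, -4]].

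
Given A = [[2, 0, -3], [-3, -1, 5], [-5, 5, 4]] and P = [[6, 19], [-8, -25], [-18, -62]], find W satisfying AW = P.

W = [[0, 5], [-2, -5], [-2, -3]]

Since A multiplies W on the left, W = A⁻¹P.
det A = 2; the adjugate gives A⁻¹ = [[-29/2, -15/2, -3/2], [-13/2, -7/2, -1/2], [-10, -5, -1]].
W = A⁻¹P = [[-29/2, -15/2, -3/2], [-13/2, -7/2, -1/2], [-10, -5, -1]] · [[6, 19], [-8, -25], [-18, -62]] = [[0, 5], [-2, -5], [-2, -3]].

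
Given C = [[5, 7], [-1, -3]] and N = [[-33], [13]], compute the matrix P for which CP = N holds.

Left-multiplying both sides by C⁻¹ gives P = C⁻¹N.
C has determinant -8; C⁻¹ = [[3/8, 7/8], [-1/8, -5/8]].
P = C⁻¹N = [[3/8, 7/8], [-1/8, -5/8]] · [[-33], [13]] = [[-1], [-4]].

P = [[-1], [-4]]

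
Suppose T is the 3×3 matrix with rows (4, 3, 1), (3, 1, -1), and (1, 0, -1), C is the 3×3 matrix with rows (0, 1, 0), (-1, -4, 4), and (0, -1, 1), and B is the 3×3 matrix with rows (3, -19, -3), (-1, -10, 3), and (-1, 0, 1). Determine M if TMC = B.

M = [[-3, 2, 0], [-2, -4, 2], [-4, 1, 3]]

M = T⁻¹BC⁻¹ (apply T⁻¹ on the left and C⁻¹ on the right).
T has determinant 1; T⁻¹ = [[-1, 3, -4], [2, -5, 7], [-1, 3, -5]].
C has determinant 1; C⁻¹ = [[0, -1, 4], [1, 0, 0], [1, 0, 1]].
T⁻¹B = [[-2, -11, 8], [4, 12, -14], [-1, -11, 7]].
M = (T⁻¹B)C⁻¹ = [[-3, 2, 0], [-2, -4, 2], [-4, 1, 3]].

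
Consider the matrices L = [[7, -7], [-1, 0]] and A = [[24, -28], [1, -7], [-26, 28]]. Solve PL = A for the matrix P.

P = [[4, 4], [1, 6], [-4, -2]]

Since L sits to the right of P, P = AL⁻¹.
L has determinant -7; L⁻¹ = [[0, -1], [-1/7, -1]].
P = AL⁻¹ = [[24, -28], [1, -7], [-26, 28]] · [[0, -1], [-1/7, -1]] = [[4, 4], [1, 6], [-4, -2]].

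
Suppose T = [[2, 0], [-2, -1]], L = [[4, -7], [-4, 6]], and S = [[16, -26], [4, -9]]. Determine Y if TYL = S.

Y = T⁻¹SL⁻¹ (apply T⁻¹ on the left and L⁻¹ on the right).
det T = -2; the adjugate gives T⁻¹ = [[1/2, 0], [-1, -1]].
det L = -4; the adjugate gives L⁻¹ = [[-3/2, -7/4], [-1, -1]].
T⁻¹S = [[8, -13], [-20, 35]].
Y = (T⁻¹S)L⁻¹ = [[1, -1], [-5, 0]].

Y = [[1, -1], [-5, 0]]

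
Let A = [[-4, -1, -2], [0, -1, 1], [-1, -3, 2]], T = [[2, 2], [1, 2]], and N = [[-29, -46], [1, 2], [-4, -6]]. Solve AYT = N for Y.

Y = [[3, 3], [-2, 1], [-2, 2]]

Left-multiply by A⁻¹ and right-multiply by T⁻¹: Y = A⁻¹NT⁻¹.
det A = -1, so A⁻¹ = [[-1, -8, 3], [1, 10, -4], [1, 11, -4]].
det T = 2; the adjugate gives T⁻¹ = [[1, -1], [-1/2, 1]].
A⁻¹N = [[9, 12], [-3, -2], [-2, 0]].
Y = (A⁻¹N)T⁻¹ = [[3, 3], [-2, 1], [-2, 2]].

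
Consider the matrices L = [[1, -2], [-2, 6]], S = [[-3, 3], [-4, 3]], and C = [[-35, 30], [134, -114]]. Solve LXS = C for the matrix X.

X = L⁻¹CS⁻¹ (apply L⁻¹ on the left and S⁻¹ on the right).
det L = 2; the adjugate gives L⁻¹ = [[3, 1], [1, 1/2]].
det S = 3, so S⁻¹ = [[1, -1], [4/3, -1]].
L⁻¹C = [[29, -24], [32, -27]].
X = (L⁻¹C)S⁻¹ = [[-3, -5], [-4, -5]].

X = [[-3, -5], [-4, -5]]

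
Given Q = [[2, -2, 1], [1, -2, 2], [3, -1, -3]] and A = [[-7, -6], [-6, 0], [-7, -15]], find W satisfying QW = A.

W = [[0, -6], [4, -3], [1, 0]]

Q is on the left of W, so left-multiply by Q⁻¹: W = Q⁻¹A.
det Q = 3, so Q⁻¹ = [[8/3, -7/3, -2/3], [3, -3, -1], [5/3, -4/3, -2/3]].
W = Q⁻¹A = [[8/3, -7/3, -2/3], [3, -3, -1], [5/3, -4/3, -2/3]] · [[-7, -6], [-6, 0], [-7, -15]] = [[0, -6], [4, -3], [1, 0]].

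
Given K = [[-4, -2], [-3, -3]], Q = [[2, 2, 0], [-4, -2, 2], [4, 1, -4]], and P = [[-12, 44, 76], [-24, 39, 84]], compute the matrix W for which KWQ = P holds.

W = [[-5, 1, 3], [-5, -1, 4]]

Isolating W: multiply by K⁻¹ from the left and Q⁻¹ from the right, so W = K⁻¹PQ⁻¹.
det K = 6; the adjugate gives K⁻¹ = [[-1/2, 1/3], [1/2, -2/3]].
Q has determinant -4; Q⁻¹ = [[-3/2, -2, -1], [2, 2, 1], [-1, -3/2, -1]].
K⁻¹P = [[-2, -9, -10], [10, -4, -18]].
W = (K⁻¹P)Q⁻¹ = [[-5, 1, 3], [-5, -1, 4]].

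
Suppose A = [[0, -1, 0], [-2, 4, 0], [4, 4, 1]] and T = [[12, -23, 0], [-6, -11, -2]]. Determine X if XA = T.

A is on the right of X, so right-multiply by A⁻¹: X = TA⁻¹.
det A = -2; the adjugate gives A⁻¹ = [[-2, -1/2, 0], [-1, 0, 0], [12, 2, 1]].
X = TA⁻¹ = [[12, -23, 0], [-6, -11, -2]] · [[-2, -1/2, 0], [-1, 0, 0], [12, 2, 1]] = [[-1, -6, 0], [-1, -1, -2]].

X = [[-1, -6, 0], [-1, -1, -2]]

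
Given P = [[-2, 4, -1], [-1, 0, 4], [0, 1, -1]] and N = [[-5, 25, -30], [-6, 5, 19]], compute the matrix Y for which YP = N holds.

Y = [[5, -5, 5], [0, 6, 5]]

Since P sits to the right of Y, Y = NP⁻¹.
det P = 5, so P⁻¹ = [[-4/5, 3/5, 16/5], [-1/5, 2/5, 9/5], [-1/5, 2/5, 4/5]].
Y = NP⁻¹ = [[-5, 25, -30], [-6, 5, 19]] · [[-4/5, 3/5, 16/5], [-1/5, 2/5, 9/5], [-1/5, 2/5, 4/5]] = [[5, -5, 5], [0, 6, 5]].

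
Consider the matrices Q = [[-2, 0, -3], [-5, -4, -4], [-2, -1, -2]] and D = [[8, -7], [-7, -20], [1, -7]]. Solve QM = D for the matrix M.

Since Q multiplies M on the left, M = Q⁻¹D.
det Q = 1; the adjugate gives Q⁻¹ = [[4, 3, -12], [-2, -2, 7], [-3, -2, 8]].
M = Q⁻¹D = [[4, 3, -12], [-2, -2, 7], [-3, -2, 8]] · [[8, -7], [-7, -20], [1, -7]] = [[-1, -4], [5, 5], [-2, 5]].

M = [[-1, -4], [5, 5], [-2, 5]]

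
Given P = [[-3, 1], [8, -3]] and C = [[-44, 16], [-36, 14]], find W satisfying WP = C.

W = [[4, -4], [-4, -6]]

Right-multiplying both sides by P⁻¹ gives W = CP⁻¹.
det P = 1; the adjugate gives P⁻¹ = [[-3, -1], [-8, -3]].
W = CP⁻¹ = [[-44, 16], [-36, 14]] · [[-3, -1], [-8, -3]] = [[4, -4], [-4, -6]].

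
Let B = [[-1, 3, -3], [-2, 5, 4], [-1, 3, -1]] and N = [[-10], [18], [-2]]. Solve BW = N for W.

W = [[4], [2], [4]]

B is on the left of W, so left-multiply by B⁻¹: W = B⁻¹N.
B has determinant 2; B⁻¹ = [[-17/2, -3, 27/2], [-3, -1, 5], [-1/2, 0, 1/2]].
W = B⁻¹N = [[-17/2, -3, 27/2], [-3, -1, 5], [-1/2, 0, 1/2]] · [[-10], [18], [-2]] = [[4], [2], [4]].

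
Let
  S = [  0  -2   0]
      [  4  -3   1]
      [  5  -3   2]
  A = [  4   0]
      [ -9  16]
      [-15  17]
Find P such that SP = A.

Left-multiplying both sides by S⁻¹ gives P = S⁻¹A.
det S = 6; the adjugate gives S⁻¹ = [[-1/2, 2/3, -1/3], [-1/2, 0, 0], [1/2, -5/3, 4/3]].
P = S⁻¹A = [[-1/2, 2/3, -1/3], [-1/2, 0, 0], [1/2, -5/3, 4/3]] · [[4, 0], [-9, 16], [-15, 17]] = [[-3, 5], [-2, 0], [-3, -4]].

P = [[-3, 5], [-2, 0], [-3, -4]]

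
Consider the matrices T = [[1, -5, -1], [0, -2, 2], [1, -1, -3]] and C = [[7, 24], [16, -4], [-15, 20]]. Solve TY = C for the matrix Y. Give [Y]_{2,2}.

-4

Since T multiplies Y on the left, Y = T⁻¹C.
T has determinant -4; T⁻¹ = [[-2, 7/2, 3], [-1/2, 1/2, 1/2], [-1/2, 1, 1/2]].
Y = T⁻¹C = [[-2, 7/2, 3], [-1/2, 1/2, 1/2], [-1/2, 1, 1/2]] · [[7, 24], [16, -4], [-15, 20]] = [[-3, -2], [-3, -4], [5, -6]].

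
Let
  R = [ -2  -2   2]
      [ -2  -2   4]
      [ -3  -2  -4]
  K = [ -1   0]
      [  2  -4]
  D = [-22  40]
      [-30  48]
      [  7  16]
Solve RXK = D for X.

Left-multiply by R⁻¹ and right-multiply by K⁻¹: X = R⁻¹DK⁻¹.
det R = 4, so R⁻¹ = [[4, -3, -1], [-5, 7/2, 1], [-1/2, 1/2, 0]].
det K = 4; the adjugate gives K⁻¹ = [[-1, 0], [-1/2, -1/4]].
R⁻¹D = [[-5, 0], [12, -16], [-4, 4]].
X = (R⁻¹D)K⁻¹ = [[5, 0], [-4, 4], [2, -1]].

X = [[5, 0], [-4, 4], [2, -1]]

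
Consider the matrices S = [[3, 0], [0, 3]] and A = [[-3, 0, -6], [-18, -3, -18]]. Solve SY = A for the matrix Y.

Y = [[-1, 0, -2], [-6, -1, -6]]

Since S multiplies Y on the left, Y = S⁻¹A.
S has determinant 9; S⁻¹ = [[1/3, 0], [0, 1/3]].
Y = S⁻¹A = [[1/3, 0], [0, 1/3]] · [[-3, 0, -6], [-18, -3, -18]] = [[-1, 0, -2], [-6, -1, -6]].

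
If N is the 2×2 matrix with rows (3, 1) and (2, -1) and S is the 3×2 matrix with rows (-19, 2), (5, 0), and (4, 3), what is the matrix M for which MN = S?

M = [[-3, -5], [1, 1], [2, -1]]

N is on the right of M, so right-multiply by N⁻¹: M = SN⁻¹.
det N = -5; the adjugate gives N⁻¹ = [[1/5, 1/5], [2/5, -3/5]].
M = SN⁻¹ = [[-19, 2], [5, 0], [4, 3]] · [[1/5, 1/5], [2/5, -3/5]] = [[-3, -5], [1, 1], [2, -1]].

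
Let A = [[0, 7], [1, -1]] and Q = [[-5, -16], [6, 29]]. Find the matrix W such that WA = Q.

A is on the right of W, so right-multiply by A⁻¹: W = QA⁻¹.
det A = -7, so A⁻¹ = [[1/7, 1], [1/7, 0]].
W = QA⁻¹ = [[-5, -16], [6, 29]] · [[1/7, 1], [1/7, 0]] = [[-3, -5], [5, 6]].

W = [[-3, -5], [5, 6]]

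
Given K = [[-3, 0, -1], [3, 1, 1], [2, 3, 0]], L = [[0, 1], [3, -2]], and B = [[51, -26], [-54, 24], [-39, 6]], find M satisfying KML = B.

Isolating M: multiply by K⁻¹ from the left and L⁻¹ from the right, so M = K⁻¹BL⁻¹.
det K = 2, so K⁻¹ = [[-3/2, -3/2, 1/2], [1, 1, 0], [7/2, 9/2, -3/2]].
det L = -3, so L⁻¹ = [[2/3, 1/3], [1, 0]].
K⁻¹B = [[-15, 6], [-3, -2], [-6, 8]].
M = (K⁻¹B)L⁻¹ = [[-4, -5], [-4, -1], [4, -2]].

M = [[-4, -5], [-4, -1], [4, -2]]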